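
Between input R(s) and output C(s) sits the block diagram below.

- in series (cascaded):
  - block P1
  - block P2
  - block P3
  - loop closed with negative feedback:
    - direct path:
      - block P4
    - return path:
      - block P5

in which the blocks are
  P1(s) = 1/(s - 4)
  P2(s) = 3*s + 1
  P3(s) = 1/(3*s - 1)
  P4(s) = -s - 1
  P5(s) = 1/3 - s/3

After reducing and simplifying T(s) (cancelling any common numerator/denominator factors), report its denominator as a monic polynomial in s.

Answer: s^4 - 13*s^3/3 + 10*s^2/3 - 26*s/3 + 8/3

Working:
Step 1 - apply the feedback formula to P4, P5 gives (-3*s - 3)/(s^2 + 2)
Step 2 - reduce the series chain P1, P2, P3, [P4/(1+P4*P5)] gives (-9*s^2 - 12*s - 3)/(3*s^4 - 13*s^3 + 10*s^2 - 26*s + 8)
Step 2 gives the fully reduced T(s), with no common factor left to cancel. The denominator's leading coefficient is 3, so divide each of its coefficients by 3 to get the monic form.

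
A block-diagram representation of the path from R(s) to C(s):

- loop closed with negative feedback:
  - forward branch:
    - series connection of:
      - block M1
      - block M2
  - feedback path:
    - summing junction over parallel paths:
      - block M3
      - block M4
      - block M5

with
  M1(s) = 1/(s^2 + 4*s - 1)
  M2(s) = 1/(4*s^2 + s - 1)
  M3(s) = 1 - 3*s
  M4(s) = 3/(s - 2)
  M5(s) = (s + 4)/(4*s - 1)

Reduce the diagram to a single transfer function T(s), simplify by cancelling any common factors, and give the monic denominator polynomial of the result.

Reducing step by step:

1. series reduction of M1, M2: 1/(4*s^4 + 17*s^3 - s^2 - 5*s + 1)
2. combine M3, M4, M5 in parallel: (-12*s^3 + 32*s^2 - s - 9)/(4*s^2 - 9*s + 2)
3. feedback reduction of (M1*M2), (M3+M4+M5): (4*s^2 - 9*s + 2)/(16*s^6 + 32*s^5 - 149*s^4 + 11*s^3 + 79*s^2 - 20*s - 7)
That last expression is T(s), already simplified. Scaling its denominator by 1/16 (the reciprocal of the leading coefficient) yields the monic denominator.

Answer: s^6 + 2*s^5 - 149*s^4/16 + 11*s^3/16 + 79*s^2/16 - 5*s/4 - 7/16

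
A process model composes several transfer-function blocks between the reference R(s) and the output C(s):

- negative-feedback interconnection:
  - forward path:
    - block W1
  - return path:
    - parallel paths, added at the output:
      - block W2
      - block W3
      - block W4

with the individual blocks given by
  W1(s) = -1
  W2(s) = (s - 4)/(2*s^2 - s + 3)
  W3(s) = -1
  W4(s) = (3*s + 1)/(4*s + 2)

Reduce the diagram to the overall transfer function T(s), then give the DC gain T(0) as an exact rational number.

Step 1: reduce the parallel group W2, W3, W4; result (-2*s^3 + 3*s^2 - 16*s - 11)/(8*s^3 + 10*s + 6)
Step 2: close the feedback loop around W1, (W2+W3+W4); result (-8*s^3 - 10*s - 6)/(10*s^3 - 3*s^2 + 26*s + 17)
Step 2 gives the overall T(s). Then T(0) = -6/17.

Therefore the answer is -6/17.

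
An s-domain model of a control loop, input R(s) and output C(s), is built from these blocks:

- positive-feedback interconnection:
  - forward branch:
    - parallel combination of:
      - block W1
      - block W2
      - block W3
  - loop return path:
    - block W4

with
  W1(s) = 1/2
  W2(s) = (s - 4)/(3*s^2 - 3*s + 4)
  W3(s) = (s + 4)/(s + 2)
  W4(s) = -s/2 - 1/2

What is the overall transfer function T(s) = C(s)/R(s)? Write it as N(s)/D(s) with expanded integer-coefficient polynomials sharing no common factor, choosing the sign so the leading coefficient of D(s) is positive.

(1) add W1, W2, W3 (parallel), giving (9*s^3 + 23*s^2 - 22*s + 24)/(6*s^3 + 6*s^2 - 4*s + 16)
(2) close the feedback loop around (W1+W2+W3), W4; the result is T(s) itself (integer coefficients, no common factor, positive leading denominator coefficient)

Therefore the answer is (18*s^3 + 46*s^2 - 44*s + 48)/(9*s^4 + 44*s^3 + 13*s^2 - 6*s + 56).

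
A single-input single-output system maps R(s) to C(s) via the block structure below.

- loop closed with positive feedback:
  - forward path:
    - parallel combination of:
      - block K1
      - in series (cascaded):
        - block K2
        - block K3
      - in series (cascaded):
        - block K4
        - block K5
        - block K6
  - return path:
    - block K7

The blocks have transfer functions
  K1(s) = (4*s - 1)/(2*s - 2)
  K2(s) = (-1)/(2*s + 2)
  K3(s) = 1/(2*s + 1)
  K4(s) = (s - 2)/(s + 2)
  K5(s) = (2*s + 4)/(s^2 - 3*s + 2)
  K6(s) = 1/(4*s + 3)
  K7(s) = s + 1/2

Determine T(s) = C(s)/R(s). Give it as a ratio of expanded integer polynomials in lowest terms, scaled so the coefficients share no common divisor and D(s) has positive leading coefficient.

First reduce the diagram to T(s).

(1) series reduction of K2, K3; result (-1)/(4*s^2 + 6*s + 2)
(2) series reduction of K4, K5, K6; result 2/(4*s^2 - s - 3)
(3) parallel reduction of K1, (K2*K3), (K4*K5*K6); result (16*s^4 + 32*s^3 + 19*s^2 + 6*s + 2)/(8*s^4 + 10*s^3 - 5*s^2 - 10*s - 3)
(4) feedback reduction of (K1+(K2*K3)+(K4*K5*K6)), K7: this yields T(s), and no further normalization is needed

Answer: (-32*s^4 - 64*s^3 - 38*s^2 - 12*s - 4)/(32*s^5 + 64*s^4 + 50*s^3 + 41*s^2 + 30*s + 8)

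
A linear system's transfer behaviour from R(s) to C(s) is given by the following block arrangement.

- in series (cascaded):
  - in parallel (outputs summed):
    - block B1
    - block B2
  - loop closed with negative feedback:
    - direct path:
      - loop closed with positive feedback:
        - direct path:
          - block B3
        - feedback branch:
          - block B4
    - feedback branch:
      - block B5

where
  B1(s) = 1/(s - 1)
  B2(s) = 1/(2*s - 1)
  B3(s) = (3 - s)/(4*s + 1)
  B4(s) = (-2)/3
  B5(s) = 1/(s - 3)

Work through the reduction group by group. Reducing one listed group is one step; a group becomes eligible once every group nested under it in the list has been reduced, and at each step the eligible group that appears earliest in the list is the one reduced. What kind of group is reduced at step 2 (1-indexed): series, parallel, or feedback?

1. add B1, B2 (parallel)
2. apply the feedback formula to B3, B4
3. apply the feedback formula to [B3/(1-B3*B4)], B5
4. combine (B1+B2), [[B3/(1-B3*B4)]/(1+[B3/(1-B3*B4)]*B5)] in series
So the answer for step 2 is feedback.

Final answer: feedback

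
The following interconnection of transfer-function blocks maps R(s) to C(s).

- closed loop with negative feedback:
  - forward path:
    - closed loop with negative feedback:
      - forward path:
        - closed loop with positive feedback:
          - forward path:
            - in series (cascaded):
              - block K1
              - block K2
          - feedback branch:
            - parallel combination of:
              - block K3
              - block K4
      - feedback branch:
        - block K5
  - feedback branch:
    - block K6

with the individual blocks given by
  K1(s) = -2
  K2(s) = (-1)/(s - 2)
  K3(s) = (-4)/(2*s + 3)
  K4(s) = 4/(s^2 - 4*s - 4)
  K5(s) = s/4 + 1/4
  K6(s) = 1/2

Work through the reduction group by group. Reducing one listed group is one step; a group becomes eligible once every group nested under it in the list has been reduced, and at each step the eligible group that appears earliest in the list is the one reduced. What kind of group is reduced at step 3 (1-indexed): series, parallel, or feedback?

Step 1: multiply K1, K2 (series)
Step 2: combine K3, K4 in parallel
Step 3: collapse the loop ((K1*K2) forward, (K3+K4) return)
Step 4: collapse the loop ([(K1*K2)/(1-(K1*K2)*(K3+K4))] forward, K5 return)
Step 5: apply the feedback formula to [[(K1*K2)/(1-(K1*K2)*(K3+K4))]/(1+[(K1*K2)/(1-(K1*K2)*(K3+K4))]*K5)], K6
At step 3 the group reduced is feedback.

Answer: feedback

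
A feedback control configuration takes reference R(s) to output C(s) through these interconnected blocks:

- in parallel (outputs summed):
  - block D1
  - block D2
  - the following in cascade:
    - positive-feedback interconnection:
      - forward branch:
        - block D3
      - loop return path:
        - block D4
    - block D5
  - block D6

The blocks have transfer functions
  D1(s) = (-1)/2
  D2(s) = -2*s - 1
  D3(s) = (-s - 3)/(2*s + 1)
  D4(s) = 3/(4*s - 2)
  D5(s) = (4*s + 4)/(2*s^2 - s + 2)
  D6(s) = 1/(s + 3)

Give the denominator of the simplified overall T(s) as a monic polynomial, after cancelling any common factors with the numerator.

Step 1 - apply the feedback formula to D3, D4 gives (-4*s^2 - 10*s + 6)/(8*s^2 + 3*s + 7)
Step 2 - series reduction of [D3/(1-D3*D4)], D5 gives (-16*s^3 - 56*s^2 - 16*s + 24)/(16*s^4 - 2*s^3 + 27*s^2 - s + 14)
Step 3 - reduce the parallel group D1, D2, ([D3/(1-D3*D4)]*D5), D6 gives (-64*s^6 - 232*s^5 - 222*s^4 - 595*s^3 - 598*s^2 - 251*s + 46)/(32*s^5 + 92*s^4 + 42*s^3 + 160*s^2 + 22*s + 84)
T(s) is the step-3 result (common factors already cancelled). Leading coefficient of the denominator: 32. Divide through by 32 for the monic polynomial.

Answer: s^5 + 23*s^4/8 + 21*s^3/16 + 5*s^2 + 11*s/16 + 21/8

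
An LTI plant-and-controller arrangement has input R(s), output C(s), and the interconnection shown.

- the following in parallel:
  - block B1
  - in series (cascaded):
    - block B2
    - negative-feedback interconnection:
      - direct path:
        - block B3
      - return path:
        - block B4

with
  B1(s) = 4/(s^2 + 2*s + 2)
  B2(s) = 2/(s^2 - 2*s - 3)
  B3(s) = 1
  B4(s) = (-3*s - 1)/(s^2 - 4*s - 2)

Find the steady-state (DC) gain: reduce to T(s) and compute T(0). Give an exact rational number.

Reducing step by step:

(1) reduce the feedback loop with forward B3 and return B4: (s^2 - 4*s - 2)/(s^2 - 7*s - 3)
(2) combine B2, [B3/(1+B3*B4)] in series: (2*s^2 - 8*s - 4)/(s^4 - 9*s^3 + 8*s^2 + 27*s + 9)
(3) parallel reduction of B1, (B2*[B3/(1+B3*B4)]): (6*s^4 - 40*s^3 + 16*s^2 + 84*s + 28)/(s^6 - 7*s^5 - 8*s^4 + 25*s^3 + 79*s^2 + 72*s + 18)
Evaluating the step-3 result (the overall T(s)) at s = 0 gives T(0) = 28/18 = 14/9.

Answer: 14/9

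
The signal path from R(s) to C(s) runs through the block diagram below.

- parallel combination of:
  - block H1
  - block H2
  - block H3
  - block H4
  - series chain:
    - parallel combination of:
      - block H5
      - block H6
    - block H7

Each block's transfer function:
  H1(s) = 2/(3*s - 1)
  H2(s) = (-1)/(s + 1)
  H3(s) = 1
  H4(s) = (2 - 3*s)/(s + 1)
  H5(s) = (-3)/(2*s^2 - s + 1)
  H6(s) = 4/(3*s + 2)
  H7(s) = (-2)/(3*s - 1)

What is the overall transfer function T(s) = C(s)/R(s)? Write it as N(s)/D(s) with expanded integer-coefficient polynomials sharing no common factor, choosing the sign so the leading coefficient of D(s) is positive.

Reducing step by step:

Step 1. add H5, H6 (parallel) -> (8*s^2 - 13*s - 2)/(6*s^3 + s^2 + s + 2)
Step 2. reduce the series chain (H5+H6), H7 -> (-16*s^2 + 26*s + 4)/(18*s^4 - 3*s^3 + 2*s^2 + 5*s - 2)
Step 3. add H1, H2, H3, H4, ((H5+H6)*H7) (parallel), which is the overall transfer function T(s) = C(s)/R(s) in lowest terms

Answer: (-36*s^5 + 54*s^4 - 12*s^3 + 8*s^2 + 50*s + 4)/(18*s^5 + 15*s^4 - s^3 + 7*s^2 + 3*s - 2)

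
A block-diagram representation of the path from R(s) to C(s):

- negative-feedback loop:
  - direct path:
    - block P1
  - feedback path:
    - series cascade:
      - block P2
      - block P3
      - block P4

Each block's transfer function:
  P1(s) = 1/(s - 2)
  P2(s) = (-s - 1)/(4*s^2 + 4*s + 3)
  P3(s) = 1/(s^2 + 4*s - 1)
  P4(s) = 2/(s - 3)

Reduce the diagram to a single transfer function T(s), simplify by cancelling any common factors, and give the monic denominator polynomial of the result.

1. cascade P2, P3, P4: (-2*s - 2)/(4*s^5 + 8*s^4 - 45*s^3 - 37*s^2 - 27*s + 9)
2. close the feedback loop around P1, (P2*P3*P4): (4*s^5 + 8*s^4 - 45*s^3 - 37*s^2 - 27*s + 9)/(4*s^6 - 61*s^4 + 53*s^3 + 47*s^2 + 61*s - 20)
No further cancellation is possible in the step-2 result, so that is T(s). Its denominator becomes monic after dividing by the leading coefficient 4.

Therefore the answer is s^6 - 61*s^4/4 + 53*s^3/4 + 47*s^2/4 + 61*s/4 - 5.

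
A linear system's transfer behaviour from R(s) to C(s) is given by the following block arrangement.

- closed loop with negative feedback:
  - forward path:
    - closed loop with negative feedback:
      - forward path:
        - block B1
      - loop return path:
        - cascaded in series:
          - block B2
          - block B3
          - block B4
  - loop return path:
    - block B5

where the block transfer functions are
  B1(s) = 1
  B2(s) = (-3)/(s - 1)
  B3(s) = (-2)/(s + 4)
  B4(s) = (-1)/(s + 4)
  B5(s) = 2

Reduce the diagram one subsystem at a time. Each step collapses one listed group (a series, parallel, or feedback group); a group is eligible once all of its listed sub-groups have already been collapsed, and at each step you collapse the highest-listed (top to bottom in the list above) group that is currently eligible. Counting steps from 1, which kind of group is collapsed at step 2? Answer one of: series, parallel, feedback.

Reducing step by step:

Step 1. reduce the series chain B2, B3, B4
Step 2. close the feedback loop around B1, (B2*B3*B4)
Step 3. reduce the feedback loop with forward [B1/(1+B1*(B2*B3*B4))] and return B5
Step 2: feedback.

Answer: feedback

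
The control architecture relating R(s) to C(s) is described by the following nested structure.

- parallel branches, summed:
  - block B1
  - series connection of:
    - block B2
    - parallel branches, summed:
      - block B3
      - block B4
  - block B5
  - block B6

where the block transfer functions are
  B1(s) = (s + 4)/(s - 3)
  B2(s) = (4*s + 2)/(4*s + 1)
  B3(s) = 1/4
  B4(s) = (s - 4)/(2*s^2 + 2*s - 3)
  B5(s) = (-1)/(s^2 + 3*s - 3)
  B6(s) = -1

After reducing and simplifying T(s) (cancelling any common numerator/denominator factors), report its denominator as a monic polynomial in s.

[1] add B3, B4 (parallel) -> (2*s^2 + 6*s - 19)/(8*s^2 + 8*s - 12)
[2] reduce the series chain B2, (B3+B4) -> (4*s^3 + 14*s^2 - 32*s - 19)/(16*s^3 + 20*s^2 - 20*s - 6)
[3] reduce the parallel group B1, (B2*(B3+B4)), B5, B6 -> (4*s^6 + 126*s^5 + 380*s^4 - 179*s^3 - 292*s^2 + 180*s - 63)/(16*s^6 + 20*s^5 - 212*s^4 - 102*s^3 + 420*s^2 - 108*s - 54)
Step 3 gives the fully reduced T(s), with no common factor left to cancel. The denominator's leading coefficient is 16, so divide each of its coefficients by 16 to get the monic form.

Final answer: s^6 + 5*s^5/4 - 53*s^4/4 - 51*s^3/8 + 105*s^2/4 - 27*s/4 - 27/8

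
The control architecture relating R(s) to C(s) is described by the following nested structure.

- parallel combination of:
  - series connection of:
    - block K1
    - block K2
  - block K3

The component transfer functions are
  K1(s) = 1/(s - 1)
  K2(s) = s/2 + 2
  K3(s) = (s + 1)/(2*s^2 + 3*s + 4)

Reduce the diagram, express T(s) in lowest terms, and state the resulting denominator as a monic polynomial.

1. reduce the series chain K1, K2 = (s + 4)/(2*s - 2)
2. add (K1*K2), K3 (parallel) = (2*s^3 + 13*s^2 + 16*s + 14)/(4*s^3 + 2*s^2 + 2*s - 8)
T(s) is the step-2 result (common factors already cancelled). Leading coefficient of the denominator: 4. Divide through by 4 for the monic polynomial.

Answer: s^3 + s^2/2 + s/2 - 2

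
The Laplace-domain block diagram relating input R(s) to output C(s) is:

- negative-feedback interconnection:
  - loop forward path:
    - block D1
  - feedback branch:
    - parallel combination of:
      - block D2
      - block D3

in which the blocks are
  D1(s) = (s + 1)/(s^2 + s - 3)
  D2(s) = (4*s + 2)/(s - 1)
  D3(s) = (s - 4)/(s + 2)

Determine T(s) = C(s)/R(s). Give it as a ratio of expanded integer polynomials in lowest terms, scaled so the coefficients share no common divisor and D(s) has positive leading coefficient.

Step 1. sum the parallel branches D2, D3 = (5*s^2 + 5*s + 8)/(s^2 + s - 2)
Step 2. apply the feedback formula to D1, (D2+D3), which is the overall transfer function T(s) = C(s)/R(s) in lowest terms

Final answer: (s^3 + 2*s^2 - s - 2)/(s^4 + 7*s^3 + 6*s^2 + 8*s + 14)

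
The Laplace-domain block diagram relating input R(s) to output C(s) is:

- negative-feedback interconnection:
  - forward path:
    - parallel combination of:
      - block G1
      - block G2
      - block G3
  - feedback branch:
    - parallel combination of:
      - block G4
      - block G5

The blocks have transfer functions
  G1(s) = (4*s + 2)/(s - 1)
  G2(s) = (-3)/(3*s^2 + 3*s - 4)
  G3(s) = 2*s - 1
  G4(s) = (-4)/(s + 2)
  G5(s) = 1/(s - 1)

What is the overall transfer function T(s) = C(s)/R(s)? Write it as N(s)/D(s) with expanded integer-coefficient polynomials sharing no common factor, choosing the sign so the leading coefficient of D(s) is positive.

[1] reduce the parallel group G1, G2, G3 = (6*s^4 + 9*s^3 + 4*s^2 + 2*s - 9)/(3*s^3 - 7*s + 4)
[2] sum the parallel branches G4, G5 = (6 - 3*s)/(s^2 + s - 2)
[3] apply the feedback formula to (G1+G2+G3), (G4+G5); the result is T(s) itself (integer coefficients, no common factor, positive leading denominator coefficient)

Hence the answer: (-6*s^6 - 15*s^5 - s^4 + 12*s^3 + 15*s^2 + 13*s - 18)/(15*s^5 - 12*s^4 - 29*s^3 - 15*s^2 - 57*s + 62)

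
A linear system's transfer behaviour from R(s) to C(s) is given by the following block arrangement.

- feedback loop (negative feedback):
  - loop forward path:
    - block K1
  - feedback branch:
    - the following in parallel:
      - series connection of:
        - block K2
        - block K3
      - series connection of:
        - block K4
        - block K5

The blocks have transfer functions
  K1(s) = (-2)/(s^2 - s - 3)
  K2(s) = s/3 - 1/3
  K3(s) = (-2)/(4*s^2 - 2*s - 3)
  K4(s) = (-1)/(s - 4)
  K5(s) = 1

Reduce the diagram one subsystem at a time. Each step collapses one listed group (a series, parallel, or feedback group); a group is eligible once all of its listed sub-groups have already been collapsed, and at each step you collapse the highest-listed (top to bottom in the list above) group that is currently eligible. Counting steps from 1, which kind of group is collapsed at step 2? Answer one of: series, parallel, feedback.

(1) reduce the series chain K2, K3
(2) multiply K4, K5 (series)
(3) combine (K2*K3), (K4*K5) in parallel
(4) collapse the loop (K1 forward, ((K2*K3)+(K4*K5)) return)
The group at step 2 is a series group.

Therefore the answer is series.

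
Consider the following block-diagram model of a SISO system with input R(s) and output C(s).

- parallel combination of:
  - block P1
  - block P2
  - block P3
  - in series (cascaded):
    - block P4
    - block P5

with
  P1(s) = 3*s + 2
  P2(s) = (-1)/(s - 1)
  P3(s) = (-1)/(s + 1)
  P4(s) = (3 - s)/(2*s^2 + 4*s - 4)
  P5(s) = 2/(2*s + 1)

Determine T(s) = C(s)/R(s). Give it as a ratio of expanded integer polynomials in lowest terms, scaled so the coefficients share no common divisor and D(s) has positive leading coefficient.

The answer is (6*s^6 + 19*s^5 - 6*s^4 - 40*s^3 - s^2 + 15*s + 1)/(2*s^5 + 5*s^4 - 4*s^3 - 7*s^2 + 2*s + 2).

Reasoning:
(1) multiply P4, P5 (series) gives (3 - s)/(2*s^3 + 5*s^2 - 2*s - 2)
(2) reduce the parallel group P1, P2, P3, (P4*P5) - this is the overall T(s), already in the required normalized form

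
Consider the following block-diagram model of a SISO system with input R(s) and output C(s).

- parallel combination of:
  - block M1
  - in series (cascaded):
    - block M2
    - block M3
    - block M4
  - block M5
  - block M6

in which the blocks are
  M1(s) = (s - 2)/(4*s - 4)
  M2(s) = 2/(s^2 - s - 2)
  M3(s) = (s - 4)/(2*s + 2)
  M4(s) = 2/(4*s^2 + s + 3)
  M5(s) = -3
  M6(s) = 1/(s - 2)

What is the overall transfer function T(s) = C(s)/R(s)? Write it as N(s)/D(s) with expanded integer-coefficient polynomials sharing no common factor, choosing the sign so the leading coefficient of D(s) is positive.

The answer is (-44*s^6 + 45*s^5 + 129*s^4 + 31*s^3 + 11*s^2 - 100*s - 40)/(16*s^6 - 12*s^5 - 40*s^4 - 8*s^3 + 20*s + 24).

Reasoning:
1. reduce the series chain M2, M3, M4; result (2*s - 8)/(4*s^5 + s^4 - 9*s^3 - 11*s^2 - 11*s - 6)
2. add M1, (M2*M3*M4), M5, M6 (parallel), which is the overall transfer function T(s) = C(s)/R(s) in lowest terms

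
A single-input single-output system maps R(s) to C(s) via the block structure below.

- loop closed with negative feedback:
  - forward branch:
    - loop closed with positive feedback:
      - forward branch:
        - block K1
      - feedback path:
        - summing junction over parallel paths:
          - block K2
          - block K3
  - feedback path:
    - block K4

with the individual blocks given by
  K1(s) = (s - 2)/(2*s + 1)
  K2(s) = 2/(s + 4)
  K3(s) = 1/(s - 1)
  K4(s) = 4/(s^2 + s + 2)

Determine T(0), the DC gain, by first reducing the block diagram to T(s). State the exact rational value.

(1) add K2, K3 (parallel); result (3*s + 2)/(s^2 + 3*s - 4)
(2) feedback reduction of K1, (K2+K3); result (s^3 + s^2 - 10*s + 8)/(2*s^3 + 4*s^2 - s)
(3) feedback reduction of [K1/(1-K1*(K2+K3))], K4; result (s^5 + 2*s^4 - 7*s^3 - 12*s + 16)/(2*s^5 + 6*s^4 + 11*s^3 + 11*s^2 - 42*s + 32)
Step 3 gives the overall T(s). Then T(0) = 16/32 = 1/2.

Answer: 1/2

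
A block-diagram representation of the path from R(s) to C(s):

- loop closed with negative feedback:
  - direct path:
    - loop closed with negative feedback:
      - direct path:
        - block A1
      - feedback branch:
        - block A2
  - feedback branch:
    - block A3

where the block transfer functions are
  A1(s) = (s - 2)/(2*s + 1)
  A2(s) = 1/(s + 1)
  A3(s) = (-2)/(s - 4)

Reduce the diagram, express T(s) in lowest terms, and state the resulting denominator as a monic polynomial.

First reduce the diagram to T(s).

1. apply the feedback formula to A1, A2, giving (s^2 - s - 2)/(2*s^2 + 4*s - 1)
2. collapse the loop ([A1/(1+A1*A2)] forward, A3 return), giving (s^3 - 5*s^2 + 2*s + 8)/(2*s^3 - 6*s^2 - 15*s + 8)
Step 2 gives the fully reduced T(s), with no common factor left to cancel. The denominator's leading coefficient is 2, so divide each of its coefficients by 2 to get the monic form.

Answer: s^3 - 3*s^2 - 15*s/2 + 4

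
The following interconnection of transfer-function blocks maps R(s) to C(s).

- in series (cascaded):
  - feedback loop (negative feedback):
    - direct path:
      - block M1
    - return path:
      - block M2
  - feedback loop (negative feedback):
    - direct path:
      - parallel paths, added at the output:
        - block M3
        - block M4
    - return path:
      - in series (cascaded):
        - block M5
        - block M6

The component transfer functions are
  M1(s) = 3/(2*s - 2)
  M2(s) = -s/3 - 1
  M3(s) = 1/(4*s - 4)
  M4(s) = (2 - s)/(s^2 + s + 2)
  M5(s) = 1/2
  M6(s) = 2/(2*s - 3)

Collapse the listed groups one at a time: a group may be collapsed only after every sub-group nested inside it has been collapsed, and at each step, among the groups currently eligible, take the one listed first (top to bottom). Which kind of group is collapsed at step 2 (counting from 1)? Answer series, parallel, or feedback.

1. close the feedback loop around M1, M2
2. parallel reduction of M3, M4
3. series reduction of M5, M6
4. collapse the loop ((M3+M4) forward, (M5*M6) return)
5. series reduction of [M1/(1+M1*M2)], [(M3+M4)/(1+(M3+M4)*(M5*M6))]
At step 2 the group reduced is parallel.

Therefore the answer is parallel.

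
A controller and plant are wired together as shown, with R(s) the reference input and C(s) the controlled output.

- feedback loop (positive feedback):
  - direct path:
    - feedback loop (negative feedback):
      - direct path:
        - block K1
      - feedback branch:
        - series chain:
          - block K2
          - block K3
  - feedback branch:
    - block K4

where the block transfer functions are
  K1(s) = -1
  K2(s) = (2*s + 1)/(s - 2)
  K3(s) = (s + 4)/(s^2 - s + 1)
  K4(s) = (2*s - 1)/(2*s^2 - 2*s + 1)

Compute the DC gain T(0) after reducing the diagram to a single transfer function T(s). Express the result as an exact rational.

1. multiply K2, K3 (series): (2*s^2 + 9*s + 4)/(s^3 - 3*s^2 + 3*s - 2)
2. close the feedback loop around K1, (K2*K3): (-s^3 + 3*s^2 - 3*s + 2)/(s^3 - 5*s^2 - 6*s - 6)
3. close the feedback loop around [K1/(1+K1*(K2*K3))], K4: (-2*s^5 + 8*s^4 - 13*s^3 + 13*s^2 - 7*s + 2)/(2*s^5 - 10*s^4 - 8*s^3 + 4*s^2 - s - 4)
The step-3 result is T(s). Setting s = 0: T(0) = 2/(-4) = -1/2.

Hence the answer: -1/2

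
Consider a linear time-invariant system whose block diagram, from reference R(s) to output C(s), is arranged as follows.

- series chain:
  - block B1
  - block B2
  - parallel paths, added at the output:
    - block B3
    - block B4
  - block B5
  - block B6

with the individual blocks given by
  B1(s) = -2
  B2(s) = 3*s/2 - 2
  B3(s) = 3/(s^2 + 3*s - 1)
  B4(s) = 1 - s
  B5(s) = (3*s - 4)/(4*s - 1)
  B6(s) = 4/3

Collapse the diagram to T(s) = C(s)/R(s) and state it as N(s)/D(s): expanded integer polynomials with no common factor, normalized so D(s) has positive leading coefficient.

First reduce the diagram to T(s).

Step 1: sum the parallel branches B3, B4 -> (-s^3 - 2*s^2 + 4*s + 2)/(s^2 + 3*s - 1)
Step 2: reduce the series chain B1, B2, (B3+B4), B5, B6: this yields T(s), and no further normalization is needed

Answer: (36*s^5 - 24*s^4 - 272*s^3 + 440*s^2 - 64*s - 128)/(12*s^3 + 33*s^2 - 21*s + 3)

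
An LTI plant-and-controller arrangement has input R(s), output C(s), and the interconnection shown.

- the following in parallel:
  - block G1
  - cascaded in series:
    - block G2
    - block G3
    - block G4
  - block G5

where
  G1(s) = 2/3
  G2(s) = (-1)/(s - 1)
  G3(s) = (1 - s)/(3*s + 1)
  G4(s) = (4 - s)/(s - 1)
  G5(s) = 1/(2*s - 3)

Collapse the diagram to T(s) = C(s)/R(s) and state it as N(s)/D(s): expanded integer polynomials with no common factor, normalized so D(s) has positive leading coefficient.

First reduce the diagram to T(s).

Step 1 - combine G2, G3, G4 in series: (4 - s)/(3*s^2 - 2*s - 1)
Step 2 - reduce the parallel group G1, (G2*G3*G4), G5, which is the overall transfer function T(s) = C(s)/R(s) in lowest terms

Answer: (12*s^3 - 23*s^2 + 35*s - 33)/(18*s^3 - 39*s^2 + 12*s + 9)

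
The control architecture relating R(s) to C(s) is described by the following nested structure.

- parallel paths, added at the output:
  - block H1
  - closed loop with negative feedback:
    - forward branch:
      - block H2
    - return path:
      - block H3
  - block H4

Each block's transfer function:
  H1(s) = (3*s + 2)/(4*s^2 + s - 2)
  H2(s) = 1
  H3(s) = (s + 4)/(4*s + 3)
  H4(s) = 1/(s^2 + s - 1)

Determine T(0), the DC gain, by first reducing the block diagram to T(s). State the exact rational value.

Answer: -11/7

Working:
(1) feedback reduction of H2, H3, giving (4*s + 3)/(5*s + 7)
(2) combine H1, [H2/(1+H2*H3)], H4 in parallel, giving (16*s^5 + 47*s^4 + 61*s^3 + 36*s^2 - 21*s - 22)/(20*s^5 + 53*s^4 + 10*s^3 - 50*s^2 - 11*s + 14)
The step-2 result is T(s). Setting s = 0: T(0) = -22/14 = -11/7.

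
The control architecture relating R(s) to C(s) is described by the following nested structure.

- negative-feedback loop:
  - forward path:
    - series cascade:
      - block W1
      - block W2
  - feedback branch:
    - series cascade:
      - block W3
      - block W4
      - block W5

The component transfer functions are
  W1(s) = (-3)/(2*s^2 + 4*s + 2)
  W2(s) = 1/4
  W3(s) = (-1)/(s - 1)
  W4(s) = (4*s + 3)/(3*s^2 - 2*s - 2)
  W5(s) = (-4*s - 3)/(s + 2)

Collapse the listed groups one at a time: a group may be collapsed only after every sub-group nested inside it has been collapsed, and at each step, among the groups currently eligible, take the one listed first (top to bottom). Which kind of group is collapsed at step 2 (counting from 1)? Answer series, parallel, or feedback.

[1] cascade W1, W2
[2] series reduction of W3, W4, W5
[3] reduce the feedback loop with forward (W1*W2) and return (W3*W4*W5)
The group at step 2 is a series group.

Hence the answer: series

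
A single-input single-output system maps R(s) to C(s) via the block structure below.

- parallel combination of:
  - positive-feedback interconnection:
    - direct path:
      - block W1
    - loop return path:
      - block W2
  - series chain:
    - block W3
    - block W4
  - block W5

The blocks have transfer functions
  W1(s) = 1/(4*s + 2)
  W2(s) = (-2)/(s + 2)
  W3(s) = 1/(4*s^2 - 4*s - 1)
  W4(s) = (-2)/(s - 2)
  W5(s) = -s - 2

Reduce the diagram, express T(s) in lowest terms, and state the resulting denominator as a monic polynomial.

Reducing step by step:

(1) apply the feedback formula to W1, W2, giving (s + 2)/(4*s^2 + 10*s + 6)
(2) series reduction of W3, W4, giving (-2)/(4*s^3 - 12*s^2 + 7*s + 2)
(3) sum the parallel branches [W1/(1-W1*W2)], (W3*W4), W5, giving (-16*s^6 - 24*s^5 + 88*s^4 + 126*s^3 - 99*s^2 - 140*s - 32)/(16*s^5 - 8*s^4 - 68*s^3 + 6*s^2 + 62*s + 12)
That last expression is T(s), already simplified. Scaling its denominator by 1/16 (the reciprocal of the leading coefficient) yields the monic denominator.

Answer: s^5 - s^4/2 - 17*s^3/4 + 3*s^2/8 + 31*s/8 + 3/4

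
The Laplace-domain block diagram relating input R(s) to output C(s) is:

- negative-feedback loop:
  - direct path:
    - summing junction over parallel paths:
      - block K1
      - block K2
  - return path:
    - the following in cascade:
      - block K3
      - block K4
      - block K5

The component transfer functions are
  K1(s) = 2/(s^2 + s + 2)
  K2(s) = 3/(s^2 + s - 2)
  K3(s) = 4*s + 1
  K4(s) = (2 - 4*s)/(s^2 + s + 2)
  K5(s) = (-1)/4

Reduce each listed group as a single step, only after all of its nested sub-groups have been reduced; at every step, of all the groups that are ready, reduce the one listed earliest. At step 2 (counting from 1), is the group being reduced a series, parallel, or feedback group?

The answer is series.

Reasoning:
Step 1: add K1, K2 (parallel)
Step 2: reduce the series chain K3, K4, K5
Step 3: feedback reduction of (K1+K2), (K3*K4*K5)
Step 2: series.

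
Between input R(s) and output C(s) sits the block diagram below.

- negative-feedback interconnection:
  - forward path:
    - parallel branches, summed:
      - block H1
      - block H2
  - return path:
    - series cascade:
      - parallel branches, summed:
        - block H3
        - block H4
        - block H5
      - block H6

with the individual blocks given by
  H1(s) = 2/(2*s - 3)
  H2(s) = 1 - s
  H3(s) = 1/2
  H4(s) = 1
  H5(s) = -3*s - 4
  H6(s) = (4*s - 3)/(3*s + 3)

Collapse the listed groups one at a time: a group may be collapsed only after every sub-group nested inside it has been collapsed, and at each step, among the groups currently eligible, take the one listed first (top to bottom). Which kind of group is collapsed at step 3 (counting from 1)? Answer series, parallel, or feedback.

Step 1: combine H1, H2 in parallel
Step 2: parallel reduction of H3, H4, H5
Step 3: cascade (H3+H4+H5), H6
Step 4: close the feedback loop around (H1+H2), ((H3+H4+H5)*H6)
At step 3 the group reduced is series.

Final answer: series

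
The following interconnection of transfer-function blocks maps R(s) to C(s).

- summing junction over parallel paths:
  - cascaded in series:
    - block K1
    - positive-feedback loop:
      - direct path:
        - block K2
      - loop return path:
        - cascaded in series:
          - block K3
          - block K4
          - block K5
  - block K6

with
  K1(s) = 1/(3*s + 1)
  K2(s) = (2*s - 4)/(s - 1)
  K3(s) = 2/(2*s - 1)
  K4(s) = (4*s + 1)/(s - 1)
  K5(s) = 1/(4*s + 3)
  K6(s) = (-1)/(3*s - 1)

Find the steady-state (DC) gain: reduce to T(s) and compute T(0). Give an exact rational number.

The answer is -7/5.

Reasoning:
(1) reduce the series chain K3, K4, K5: (8*s + 2)/(8*s^3 - 6*s^2 - 5*s + 3)
(2) apply the feedback formula to K2, (K3*K4*K5): (16*s^4 - 44*s^3 + 14*s^2 + 26*s - 12)/(8*s^4 - 14*s^3 - 15*s^2 + 36*s + 5)
(3) reduce the series chain K1, [K2/(1-K2*(K3*K4*K5))]: (16*s^4 - 44*s^3 + 14*s^2 + 26*s - 12)/(24*s^5 - 34*s^4 - 59*s^3 + 93*s^2 + 51*s + 5)
(4) add (K1*[K2/(1-K2*(K3*K4*K5))]), K6 (parallel): (24*s^5 - 114*s^4 + 145*s^3 - 29*s^2 - 113*s + 7)/(72*s^6 - 126*s^5 - 143*s^4 + 338*s^3 + 60*s^2 - 36*s - 5)
That last expression is T(s); at s = 0 only the constant terms survive, so T(0) = 7/(-5) = -7/5.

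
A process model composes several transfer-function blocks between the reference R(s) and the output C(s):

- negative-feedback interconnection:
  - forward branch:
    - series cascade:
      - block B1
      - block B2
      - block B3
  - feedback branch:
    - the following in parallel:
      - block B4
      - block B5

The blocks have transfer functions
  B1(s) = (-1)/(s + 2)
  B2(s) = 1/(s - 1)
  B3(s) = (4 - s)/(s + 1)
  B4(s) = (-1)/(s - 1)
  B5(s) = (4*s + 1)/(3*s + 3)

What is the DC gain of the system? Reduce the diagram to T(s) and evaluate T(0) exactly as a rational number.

Reducing step by step:

1. series reduction of B1, B2, B3, giving (s - 4)/(s^3 + 2*s^2 - s - 2)
2. combine B4, B5 in parallel, giving (4*s^2 - 6*s - 4)/(3*s^2 - 3)
3. close the feedback loop around (B1*B2*B3), (B4+B5), giving (3*s^3 - 12*s^2 - 3*s + 12)/(3*s^5 + 6*s^4 - 2*s^3 - 34*s^2 + 23*s + 22)
Step 3 gives the overall T(s). Then T(0) = 12/22 = 6/11.

Answer: 6/11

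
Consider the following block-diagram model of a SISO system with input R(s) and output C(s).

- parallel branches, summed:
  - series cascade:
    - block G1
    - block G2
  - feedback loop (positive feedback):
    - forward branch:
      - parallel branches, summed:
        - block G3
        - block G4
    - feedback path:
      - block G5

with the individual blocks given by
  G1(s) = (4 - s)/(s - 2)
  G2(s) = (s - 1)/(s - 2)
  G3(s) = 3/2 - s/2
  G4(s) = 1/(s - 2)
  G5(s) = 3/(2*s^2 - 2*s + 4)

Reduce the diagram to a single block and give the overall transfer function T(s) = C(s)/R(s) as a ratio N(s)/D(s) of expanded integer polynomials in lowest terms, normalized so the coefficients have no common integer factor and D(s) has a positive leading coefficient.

Step 1: multiply G1, G2 (series) = (-s^2 + 5*s - 4)/(s^2 - 4*s + 4)
Step 2: combine G3, G4 in parallel = (-s^2 + 5*s - 4)/(2*s - 4)
Step 3: collapse the loop ((G3+G4) forward, G5 return) = (-2*s^4 + 12*s^3 - 22*s^2 + 28*s - 16)/(4*s^3 - 9*s^2 + s - 4)
Step 4: sum the parallel branches (G1*G2), [(G3+G4)/(1-(G3+G4)*G5)] - this is the overall T(s), already in the required normalized form

Therefore the answer is (-2*s^6 + 16*s^5 - 49*s^4 + 102*s^3 - 171*s^2 + 152*s - 48)/(4*s^5 - 25*s^4 + 53*s^3 - 44*s^2 + 20*s - 16).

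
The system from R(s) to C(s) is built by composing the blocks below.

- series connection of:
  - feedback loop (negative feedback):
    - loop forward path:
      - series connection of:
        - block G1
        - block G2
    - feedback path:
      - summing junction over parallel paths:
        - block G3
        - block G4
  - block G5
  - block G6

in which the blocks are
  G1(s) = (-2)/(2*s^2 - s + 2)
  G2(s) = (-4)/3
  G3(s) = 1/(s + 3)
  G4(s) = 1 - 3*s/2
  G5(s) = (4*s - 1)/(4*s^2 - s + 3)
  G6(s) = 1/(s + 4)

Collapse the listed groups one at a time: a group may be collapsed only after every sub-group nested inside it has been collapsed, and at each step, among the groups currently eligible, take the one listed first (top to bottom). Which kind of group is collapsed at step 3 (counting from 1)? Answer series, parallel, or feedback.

The answer is feedback.

Reasoning:
1. series reduction of G1, G2
2. parallel reduction of G3, G4
3. apply the feedback formula to (G1*G2), (G3+G4)
4. reduce the series chain [(G1*G2)/(1+(G1*G2)*(G3+G4))], G5, G6
Step 3 collapses a feedback group.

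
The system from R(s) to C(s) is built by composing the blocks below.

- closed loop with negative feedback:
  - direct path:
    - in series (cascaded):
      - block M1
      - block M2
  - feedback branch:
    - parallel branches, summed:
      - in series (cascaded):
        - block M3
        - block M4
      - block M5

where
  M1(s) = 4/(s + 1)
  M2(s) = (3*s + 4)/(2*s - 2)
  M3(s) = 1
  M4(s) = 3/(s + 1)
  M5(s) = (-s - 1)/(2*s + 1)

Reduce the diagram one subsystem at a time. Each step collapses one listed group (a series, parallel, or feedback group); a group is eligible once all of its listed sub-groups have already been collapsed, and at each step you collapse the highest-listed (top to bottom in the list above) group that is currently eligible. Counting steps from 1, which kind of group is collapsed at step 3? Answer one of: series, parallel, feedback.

Step 1: reduce the series chain M1, M2
Step 2: reduce the series chain M3, M4
Step 3: add (M3*M4), M5 (parallel)
Step 4: feedback reduction of (M1*M2), ((M3*M4)+M5)
The group at step 3 is a parallel group.

Hence the answer: parallel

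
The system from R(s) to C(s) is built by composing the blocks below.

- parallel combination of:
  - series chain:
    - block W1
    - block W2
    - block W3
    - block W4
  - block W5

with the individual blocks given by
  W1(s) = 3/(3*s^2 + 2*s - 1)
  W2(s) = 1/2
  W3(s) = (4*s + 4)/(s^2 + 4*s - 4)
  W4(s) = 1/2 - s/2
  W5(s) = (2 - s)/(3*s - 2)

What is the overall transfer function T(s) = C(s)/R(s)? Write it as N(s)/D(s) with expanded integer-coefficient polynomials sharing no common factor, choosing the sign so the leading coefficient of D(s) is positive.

Step 1. multiply W1, W2, W3, W4 (series) = (3 - 3*s)/(3*s^3 + 11*s^2 - 16*s + 4)
Step 2. reduce the parallel group (W1*W2*W3*W4), W5: this yields T(s), and no further normalization is needed

Therefore the answer is (-3*s^4 - 5*s^3 + 29*s^2 - 21*s + 2)/(9*s^4 + 27*s^3 - 70*s^2 + 44*s - 8).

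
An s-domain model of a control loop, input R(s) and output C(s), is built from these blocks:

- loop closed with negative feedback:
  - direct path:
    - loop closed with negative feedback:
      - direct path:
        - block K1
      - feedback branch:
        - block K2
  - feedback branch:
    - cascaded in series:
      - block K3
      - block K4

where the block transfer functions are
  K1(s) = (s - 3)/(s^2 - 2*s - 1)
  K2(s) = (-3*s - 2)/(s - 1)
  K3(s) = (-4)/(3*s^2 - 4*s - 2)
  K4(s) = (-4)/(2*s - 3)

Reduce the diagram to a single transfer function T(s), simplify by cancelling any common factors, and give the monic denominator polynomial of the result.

[1] close the feedback loop around K1, K2 gives (s^2 - 4*s + 3)/(s^3 - 6*s^2 + 8*s + 7)
[2] cascade K3, K4 gives 16/(6*s^3 - 17*s^2 + 8*s + 6)
[3] reduce the feedback loop with forward [K1/(1+K1*K2)] and return (K3*K4) gives (6*s^5 - 41*s^4 + 94*s^3 - 77*s^2 + 18)/(6*s^6 - 53*s^5 + 158*s^4 - 136*s^3 - 75*s^2 + 40*s + 90)
T(s) is the step-3 result (common factors already cancelled). Leading coefficient of the denominator: 6. Divide through by 6 for the monic polynomial.

Therefore the answer is s^6 - 53*s^5/6 + 79*s^4/3 - 68*s^3/3 - 25*s^2/2 + 20*s/3 + 15.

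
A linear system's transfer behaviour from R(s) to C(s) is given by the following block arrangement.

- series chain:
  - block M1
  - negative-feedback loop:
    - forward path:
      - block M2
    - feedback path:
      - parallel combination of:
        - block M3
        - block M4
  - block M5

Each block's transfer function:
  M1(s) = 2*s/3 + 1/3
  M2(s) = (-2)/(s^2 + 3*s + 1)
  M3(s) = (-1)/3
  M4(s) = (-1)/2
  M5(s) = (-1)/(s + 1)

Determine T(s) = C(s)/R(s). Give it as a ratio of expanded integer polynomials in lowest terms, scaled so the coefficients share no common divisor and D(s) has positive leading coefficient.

Answer: (4*s + 2)/(3*s^3 + 12*s^2 + 17*s + 8)

Working:
(1) reduce the parallel group M3, M4 -> (-5)/6
(2) apply the feedback formula to M2, (M3+M4) -> (-6)/(3*s^2 + 9*s + 8)
(3) cascade M1, [M2/(1+M2*(M3+M4))], M5, giving the overall T(s)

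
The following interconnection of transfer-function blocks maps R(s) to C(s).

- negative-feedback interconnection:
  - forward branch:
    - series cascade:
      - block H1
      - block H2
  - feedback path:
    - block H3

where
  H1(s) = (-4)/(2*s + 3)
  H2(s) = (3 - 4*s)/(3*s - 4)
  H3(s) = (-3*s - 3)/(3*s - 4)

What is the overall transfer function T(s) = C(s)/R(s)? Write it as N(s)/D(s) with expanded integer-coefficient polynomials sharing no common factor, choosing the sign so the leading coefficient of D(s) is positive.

[1] series reduction of H1, H2, giving (16*s - 12)/(6*s^2 + s - 12)
[2] feedback reduction of (H1*H2), H3, which is the overall transfer function T(s) = C(s)/R(s) in lowest terms

Hence the answer: (48*s^2 - 100*s + 48)/(18*s^3 - 69*s^2 - 52*s + 84)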